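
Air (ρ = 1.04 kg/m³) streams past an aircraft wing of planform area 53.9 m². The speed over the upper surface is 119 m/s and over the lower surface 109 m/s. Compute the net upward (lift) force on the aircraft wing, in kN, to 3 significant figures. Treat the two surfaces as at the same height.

The faster flow above has the lower pressure; Bernoulli (same height) gives ΔP = ½ρ(v_up² − v_low²).
ΔP = ½·1.04·(119² − 109²) = 1190 Pa.
Lift = ΔP · A = 1190 × 53.9 = 63900 N.

F ≈ 63.9 kN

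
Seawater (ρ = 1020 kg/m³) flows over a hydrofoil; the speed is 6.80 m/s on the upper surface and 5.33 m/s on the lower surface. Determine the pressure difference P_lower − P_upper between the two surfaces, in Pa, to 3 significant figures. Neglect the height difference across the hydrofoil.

9090 Pa

Bernoulli (same height): P_lower − P_upper = ½ρ(v_upper² − v_lower²).
ΔP = ½·1020·(6.80² − 5.33²) = 9090 Pa.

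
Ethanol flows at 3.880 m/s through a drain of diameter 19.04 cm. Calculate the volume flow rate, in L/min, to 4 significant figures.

6628 L/min

Q = A·v = 0.02847 m² × 3.880 m/s = 0.1105 m³/s.
Converting: 0.1105 m³/s × 60000 = 6628 L/min.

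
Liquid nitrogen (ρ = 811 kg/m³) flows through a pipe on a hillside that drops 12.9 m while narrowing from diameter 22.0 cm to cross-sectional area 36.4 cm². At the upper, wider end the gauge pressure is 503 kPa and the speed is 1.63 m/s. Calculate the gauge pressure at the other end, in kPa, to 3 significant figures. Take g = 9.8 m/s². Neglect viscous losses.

By continuity, v₂ = v₁·A₁/A₂ = 1.63·(380/36.4) = 17.0 m/s.
Energy conservation along the streamline gives P₂ = P₁ − ½ρ(v₂² − v₁²) − ρg(h₂ − h₁).
P₂ = 503000 + ½·811·(1.63² − 17.0²) − 811·9.8·(−12.9) = 503000 + (-116000) − (-103000) = 489000 Pa.

P₂ = 489 kPa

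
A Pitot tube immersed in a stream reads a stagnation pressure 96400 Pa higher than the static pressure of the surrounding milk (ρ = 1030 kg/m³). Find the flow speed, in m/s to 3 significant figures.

v ≈ 13.7 m/s

The dynamic pressure equals the rise in static pressure at the stagnation point: ΔP = ½ρv².
v = √(2ΔP/ρ) = √(2·96400/1030) = 13.7 m/s.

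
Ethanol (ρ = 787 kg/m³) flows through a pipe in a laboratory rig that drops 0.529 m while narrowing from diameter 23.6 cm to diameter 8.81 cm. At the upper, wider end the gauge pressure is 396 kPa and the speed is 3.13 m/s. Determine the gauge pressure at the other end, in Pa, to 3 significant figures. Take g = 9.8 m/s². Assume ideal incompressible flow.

By continuity, v₂ = v₁·A₁/A₂ = 3.13·(437/61.0) = 22.5 m/s.
Energy conservation along the streamline gives P₂ = P₁ − ½ρ(v₂² − v₁²) − ρg(h₂ − h₁).
P₂ = 396000 + ½·787·(3.13² − 22.5²) − 787·9.8·(−0.529) = 396000 + (-195000) − (-4080) = 205000 Pa.

P₂ = 205000 Pa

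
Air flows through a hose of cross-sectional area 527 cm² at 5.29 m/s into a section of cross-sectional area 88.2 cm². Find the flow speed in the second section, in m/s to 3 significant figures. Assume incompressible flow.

Continuity gives A₁v₁ = A₂v₂, so v₂ = (527 cm²)/(88.2 cm²) × 5.29 m/s = 31.6 m/s.

v₂ = 31.6 m/s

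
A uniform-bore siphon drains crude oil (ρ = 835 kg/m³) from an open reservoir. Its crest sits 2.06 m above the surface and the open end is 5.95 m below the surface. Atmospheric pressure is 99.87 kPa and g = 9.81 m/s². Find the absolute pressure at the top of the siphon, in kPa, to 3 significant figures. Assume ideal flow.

34.3 kPa

The outlet speed comes from Torricelli: v = √(2g·5.95) = 10.8 m/s.
With constant cross-section the crest speed equals v; applying Bernoulli from the surface up to the crest, P_top = P_atm − ½ρv² − ρg·h_top.
P_top = 99870 − ½·835·10.8² − 835·9.81·2.06 = 34300 Pa.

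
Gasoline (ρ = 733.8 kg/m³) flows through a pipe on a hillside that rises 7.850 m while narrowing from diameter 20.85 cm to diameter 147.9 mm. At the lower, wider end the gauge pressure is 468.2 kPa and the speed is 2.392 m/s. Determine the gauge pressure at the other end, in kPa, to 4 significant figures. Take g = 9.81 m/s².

The volume flow rate is constant, so v₂ = (A₁/A₂)v₁ = (341.4/171.8)·2.392 = 4.754 m/s.
Bernoulli: P₁ + ½ρv₁² + ρg h₁ = P₂ + ½ρv₂² + ρg h₂, so P₂ = P₁ + ½ρ(v₁² − v₂²) − ρg(h₂ − h₁).
P₂ = 468200 + ½·733.8·(2.392² − 4.754²) − 733.8·9.81·(+7.850) = 468200 + (-6192) − (56510) = 405500 Pa.

P₂ = 405.5 kPa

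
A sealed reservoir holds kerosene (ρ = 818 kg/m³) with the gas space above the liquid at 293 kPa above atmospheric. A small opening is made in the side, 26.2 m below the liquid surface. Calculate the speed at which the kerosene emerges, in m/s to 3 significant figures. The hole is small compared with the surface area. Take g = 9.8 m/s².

35.1 m/s

Take point 1 at the surface (v₁ ≈ 0) and point 2 at the hole (at atmospheric pressure). Bernoulli: P₁ + ρg h = P_atm + ½ρv₂².
With P₁ − P_atm = 293000 Pa, v₂ = √(2gh + 2ΔP/ρ) = √(2·9.8·26.2 + 2·293000/818) = 35.1 m/s.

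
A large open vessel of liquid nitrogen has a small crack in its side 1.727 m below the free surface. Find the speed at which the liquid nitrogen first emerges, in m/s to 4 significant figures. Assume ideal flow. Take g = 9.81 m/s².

Torricelli's result v = √(2gh) gives v = √(2·9.81·1.727) = 5.821 m/s.

v ≈ 5.821 m/s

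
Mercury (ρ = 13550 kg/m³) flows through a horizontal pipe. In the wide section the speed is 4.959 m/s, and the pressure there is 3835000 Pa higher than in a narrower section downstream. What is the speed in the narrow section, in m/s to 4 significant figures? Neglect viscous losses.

v₂ = 24.30 m/s

Along the level pipe P + ½ρv² is conserved, hence v₂² = v₁² + 2(P₁ − P₂)/ρ.
v₂ = √(4.959² + 2·3835000/13550) = √(24.59 + 566.1) = 24.30 m/s.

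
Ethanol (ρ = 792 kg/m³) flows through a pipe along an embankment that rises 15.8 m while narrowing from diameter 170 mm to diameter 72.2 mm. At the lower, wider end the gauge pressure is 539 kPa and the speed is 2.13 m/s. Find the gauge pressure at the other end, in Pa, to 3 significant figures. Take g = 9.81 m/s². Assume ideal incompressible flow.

Continuity gives A₁v₁ = A₂v₂, so v₂ = (227 cm²)/(40.9 cm²) × 2.13 m/s = 11.8 m/s.
Bernoulli: P₁ + ½ρv₁² + ρg h₁ = P₂ + ½ρv₂² + ρg h₂, so P₂ = P₁ + ½ρ(v₁² − v₂²) − ρg(h₂ − h₁).
P₂ = 539000 + ½·792·(2.13² − 11.8²) − 792·9.81·(+15.8) = 539000 + (-53400) − (123000) = 363000 Pa.

P₂ = 363000 Pa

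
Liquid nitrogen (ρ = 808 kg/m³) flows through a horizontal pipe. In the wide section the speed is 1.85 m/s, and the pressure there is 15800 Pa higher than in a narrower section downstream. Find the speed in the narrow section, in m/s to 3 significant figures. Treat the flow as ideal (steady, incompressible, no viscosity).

Along the level pipe P + ½ρv² is conserved, hence v₂² = v₁² + 2(P₁ − P₂)/ρ.
v₂ = √(1.85² + 2·15800/808) = √(3.42 + 39.1) = 6.52 m/s.

v₂ ≈ 6.52 m/s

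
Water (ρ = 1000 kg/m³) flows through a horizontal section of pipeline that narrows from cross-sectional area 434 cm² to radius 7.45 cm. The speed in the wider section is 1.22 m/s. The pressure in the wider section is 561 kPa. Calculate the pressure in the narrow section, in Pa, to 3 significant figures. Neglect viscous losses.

The volume flow rate is constant, so v₂ = (A₁/A₂)v₁ = (434/174)·1.22 = 3.04 m/s.
Along the horizontal streamline, P + ½ρv² is constant.
P₂ = P₁ − ½ρ(v₂² − v₁²) = 561000 − ½·1000·(3.04² − 1.22²) = 561000 − 3870 = 557000 Pa.

557000 Pa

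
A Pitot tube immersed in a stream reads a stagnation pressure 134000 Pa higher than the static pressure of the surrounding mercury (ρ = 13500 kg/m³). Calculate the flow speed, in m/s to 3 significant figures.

At the stagnation point the flow is brought to rest, so Bernoulli gives P_stag − P_static = ½ρv².
v = √(2ΔP/ρ) = √(2·134000/13500) = 4.46 m/s.

v = 4.46 m/s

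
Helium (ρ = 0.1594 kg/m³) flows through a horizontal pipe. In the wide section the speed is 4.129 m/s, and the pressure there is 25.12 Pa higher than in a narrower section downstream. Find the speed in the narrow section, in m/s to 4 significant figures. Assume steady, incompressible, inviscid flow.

v₂ ≈ 18.23 m/s

With h₁ = h₂, rearranging Bernoulli gives v₂ = √(v₁² + 2ΔP/ρ).
v₂ = √(4.129² + 2·25.12/0.1594) = √(17.05 + 315.2) = 18.23 m/s.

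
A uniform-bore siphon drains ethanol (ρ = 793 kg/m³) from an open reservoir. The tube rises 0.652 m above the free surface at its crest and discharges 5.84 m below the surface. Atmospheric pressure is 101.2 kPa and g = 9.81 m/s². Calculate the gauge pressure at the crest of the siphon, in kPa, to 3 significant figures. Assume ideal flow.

P_gauge ≈ -50.5 kPa

From the surface to the outlet (both open to atmosphere, surface at rest): v = √(2g·h_out) = √(2·9.81·5.84) = 10.7 m/s.
With constant cross-section the crest speed equals v; applying Bernoulli from the surface up to the crest, P_top = P_atm − ½ρv² − ρg·h_top.
P_top = 101200 − ½·793·10.7² − 793·9.81·0.652 = 50700 Pa. So P_gauge = P_top − P_atm = -50500 Pa.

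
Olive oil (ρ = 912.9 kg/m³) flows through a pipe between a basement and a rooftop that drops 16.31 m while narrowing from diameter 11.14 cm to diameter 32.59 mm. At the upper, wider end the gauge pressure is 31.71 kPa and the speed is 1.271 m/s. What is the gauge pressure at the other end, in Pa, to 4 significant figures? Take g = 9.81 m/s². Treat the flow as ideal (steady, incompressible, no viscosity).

Mass conservation (A₁v₁ = A₂v₂) gives v₂ = 1.271 × 97.47/8.342 = 14.85 m/s.
Applying Bernoulli between the two ends and solving for P₂: P₂ = P₁ + ½ρ(v₁² − v₂²) − ρgΔh.
P₂ = 31710 + ½·912.9·(1.271² − 14.85²) − 912.9·9.81·(−16.31) = 31710 + (-99930) − (-146100) = 77850 Pa.

77850 Pa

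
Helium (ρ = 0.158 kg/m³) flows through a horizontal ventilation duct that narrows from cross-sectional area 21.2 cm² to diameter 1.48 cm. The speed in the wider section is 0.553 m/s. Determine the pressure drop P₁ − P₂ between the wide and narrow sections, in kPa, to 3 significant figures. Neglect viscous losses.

The volume flow rate is constant, so v₂ = (A₁/A₂)v₁ = (21.2/1.72)·0.553 = 6.81 m/s.
With no height change, Bernoulli's equation is P₁ + ½ρv₁² = P₂ + ½ρv₂².
P₁ − P₂ = ½·0.158·(6.81² − 0.553²) = ½·0.158·46.1 = 3.64 Pa.

ΔP ≈ 0.00364 kPa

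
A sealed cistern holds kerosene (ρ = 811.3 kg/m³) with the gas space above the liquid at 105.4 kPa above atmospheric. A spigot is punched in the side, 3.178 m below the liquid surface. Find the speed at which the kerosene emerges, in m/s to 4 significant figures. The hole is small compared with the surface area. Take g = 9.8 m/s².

Take point 1 at the surface (v₁ ≈ 0) and point 2 at the hole (at atmospheric pressure). Bernoulli: P₁ + ρg h = P_atm + ½ρv₂².
With P₁ − P_atm = 105400 Pa, v₂ = √(2gh + 2ΔP/ρ) = √(2·9.8·3.178 + 2·105400/811.3) = 17.95 m/s.

17.95 m/s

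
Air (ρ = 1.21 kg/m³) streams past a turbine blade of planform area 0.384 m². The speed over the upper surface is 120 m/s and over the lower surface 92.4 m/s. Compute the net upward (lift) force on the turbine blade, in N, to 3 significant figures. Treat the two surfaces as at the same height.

The faster flow above has the lower pressure; Bernoulli (same height) gives ΔP = ½ρ(v_up² − v_low²).
ΔP = ½·1.21·(120² − 92.4²) = 3550 Pa.
Lift = ΔP · A = 3550 × 0.384 = 1360 N.

F ≈ 1360 N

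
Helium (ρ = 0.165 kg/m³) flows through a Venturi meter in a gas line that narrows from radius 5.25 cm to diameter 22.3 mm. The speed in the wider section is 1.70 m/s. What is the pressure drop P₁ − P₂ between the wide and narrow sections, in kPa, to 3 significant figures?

Continuity gives A₁v₁ = A₂v₂, so v₂ = (86.6 cm²)/(3.91 cm²) × 1.70 m/s = 37.7 m/s.
The pipe is horizontal, so Bernoulli reduces to P₁ + ½ρv₁² = P₂ + ½ρv₂².
P₁ − P₂ = ½·0.165·(37.7² − 1.70²) = ½·0.165·1420 = 117 Pa.

ΔP ≈ 0.117 kPa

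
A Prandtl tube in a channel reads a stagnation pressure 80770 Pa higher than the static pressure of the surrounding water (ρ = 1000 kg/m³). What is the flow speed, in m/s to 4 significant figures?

At the stagnation point the flow is brought to rest, so Bernoulli gives P_stag − P_static = ½ρv².
v = √(2ΔP/ρ) = √(2·80770/1000) = 12.71 m/s.

v ≈ 12.71 m/s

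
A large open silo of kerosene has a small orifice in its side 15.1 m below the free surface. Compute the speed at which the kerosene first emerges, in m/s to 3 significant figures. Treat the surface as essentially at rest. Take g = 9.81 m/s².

Bernoulli from surface to hole (P equal, v_surface ≈ 0): v = √(2gh) = √(2×9.81×15.1) = 17.2 m/s.

17.2 m/s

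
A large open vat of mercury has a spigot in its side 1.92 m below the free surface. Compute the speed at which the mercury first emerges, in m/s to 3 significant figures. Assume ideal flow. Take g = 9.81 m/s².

Torricelli's result v = √(2gh) gives v = √(2·9.81·1.92) = 6.14 m/s.

v ≈ 6.14 m/s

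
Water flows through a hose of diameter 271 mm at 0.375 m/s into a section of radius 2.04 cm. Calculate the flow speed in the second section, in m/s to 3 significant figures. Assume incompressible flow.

Continuity gives A₁v₁ = A₂v₂, so v₂ = (577 cm²)/(13.1 cm²) × 0.375 m/s = 16.5 m/s.

v₂ ≈ 16.5 m/s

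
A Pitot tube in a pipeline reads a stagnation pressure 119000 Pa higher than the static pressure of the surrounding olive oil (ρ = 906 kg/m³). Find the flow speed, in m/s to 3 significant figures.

v = 16.2 m/s

Bernoulli between the free stream and the stagnation point: ½ρv² = P_stag − P_static.
v = √(2ΔP/ρ) = √(2·119000/906) = 16.2 m/s.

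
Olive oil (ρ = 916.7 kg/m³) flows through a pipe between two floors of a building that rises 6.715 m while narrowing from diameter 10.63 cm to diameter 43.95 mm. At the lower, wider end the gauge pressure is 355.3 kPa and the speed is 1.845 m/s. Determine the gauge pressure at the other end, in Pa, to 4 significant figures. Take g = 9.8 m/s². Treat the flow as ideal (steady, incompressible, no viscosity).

243100 Pa

By continuity, v₂ = v₁·A₁/A₂ = 1.845·(88.75/15.17) = 10.79 m/s.
Energy conservation along the streamline gives P₂ = P₁ − ½ρ(v₂² − v₁²) − ρg(h₂ − h₁).
P₂ = 355300 + ½·916.7·(1.845² − 10.79²) − 916.7·9.8·(+6.715) = 355300 + (-51830) − (60330) = 243100 Pa.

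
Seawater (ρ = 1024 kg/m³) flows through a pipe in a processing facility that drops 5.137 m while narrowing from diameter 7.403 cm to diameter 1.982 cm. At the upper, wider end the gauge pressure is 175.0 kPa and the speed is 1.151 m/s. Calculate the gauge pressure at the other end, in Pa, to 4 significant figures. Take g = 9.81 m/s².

The volume flow rate is constant, so v₂ = (A₁/A₂)v₁ = (43.04/3.085)·1.151 = 16.06 m/s.
Energy conservation along the streamline gives P₂ = P₁ − ½ρ(v₂² − v₁²) − ρg(h₂ − h₁).
P₂ = 175000 + ½·1024·(1.151² − 16.06²) − 1024·9.81·(−5.137) = 175000 + (-131300) − (-51600) = 95260 Pa.

95260 Pa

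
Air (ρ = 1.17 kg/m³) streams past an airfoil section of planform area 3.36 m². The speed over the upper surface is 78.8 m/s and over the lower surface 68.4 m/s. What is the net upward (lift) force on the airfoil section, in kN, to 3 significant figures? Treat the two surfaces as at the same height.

3.01 kN

The faster flow above has the lower pressure; Bernoulli (same height) gives ΔP = ½ρ(v_up² − v_low²).
ΔP = ½·1.17·(78.8² − 68.4²) = 896 Pa.
Lift = ΔP · A = 896 × 3.36 = 3010 N.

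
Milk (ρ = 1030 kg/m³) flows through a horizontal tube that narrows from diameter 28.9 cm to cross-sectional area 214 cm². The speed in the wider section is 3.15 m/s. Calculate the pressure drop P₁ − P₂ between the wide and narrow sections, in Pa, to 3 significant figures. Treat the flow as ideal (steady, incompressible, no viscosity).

ΔP ≈ 42900 Pa

The volume flow rate is constant, so v₂ = (A₁/A₂)v₁ = (656/214)·3.15 = 9.66 m/s.
The pipe is horizontal, so Bernoulli reduces to P₁ + ½ρv₁² = P₂ + ½ρv₂².
P₁ − P₂ = ½·1030·(9.66² − 3.15²) = ½·1030·83.3 = 42900 Pa.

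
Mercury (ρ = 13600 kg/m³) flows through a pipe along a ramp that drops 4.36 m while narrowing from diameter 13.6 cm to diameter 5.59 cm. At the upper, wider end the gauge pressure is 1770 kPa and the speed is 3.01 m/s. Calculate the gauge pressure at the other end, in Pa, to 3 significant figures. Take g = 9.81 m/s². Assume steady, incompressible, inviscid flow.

P₂ = 255000 Pa

Mass conservation (A₁v₁ = A₂v₂) gives v₂ = 3.01 × 145/24.5 = 17.8 m/s.
Applying Bernoulli between the two ends and solving for P₂: P₂ = P₁ + ½ρ(v₁² − v₂²) − ρgΔh.
P₂ = 1770000 + ½·13600·(3.01² − 17.8²) − 13600·9.81·(−4.36) = 1770000 + (-2100000) − (-582000) = 255000 Pa.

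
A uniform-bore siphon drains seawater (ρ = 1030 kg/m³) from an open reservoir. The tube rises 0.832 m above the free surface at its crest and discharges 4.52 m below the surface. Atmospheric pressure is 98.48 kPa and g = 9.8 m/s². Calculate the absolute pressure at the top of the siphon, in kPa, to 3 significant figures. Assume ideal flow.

P_top = 44.5 kPa

From the surface to the outlet (both open to atmosphere, surface at rest): v = √(2g·h_out) = √(2·9.8·4.52) = 9.41 m/s.
With constant cross-section the crest speed equals v; applying Bernoulli from the surface up to the crest, P_top = P_atm − ½ρv² − ρg·h_top.
P_top = 98480 − ½·1030·9.41² − 1030·9.8·0.832 = 44500 Pa.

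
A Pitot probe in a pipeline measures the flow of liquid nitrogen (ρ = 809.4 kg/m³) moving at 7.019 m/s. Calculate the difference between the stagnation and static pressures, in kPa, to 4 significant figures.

At the stagnation point the flow is brought to rest, so Bernoulli gives P_stag − P_static = ½ρv².
ΔP = ½·809.4·7.019² = 19940 Pa.

ΔP = 19.94 kPa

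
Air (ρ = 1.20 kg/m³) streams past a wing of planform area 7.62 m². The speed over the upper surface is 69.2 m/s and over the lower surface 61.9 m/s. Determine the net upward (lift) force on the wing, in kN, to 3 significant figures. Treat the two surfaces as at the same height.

From P + ½ρv² = const at equal height, P_low − P_up = ½ρ(v_up² − v_low²).
ΔP = ½·1.20·(69.2² − 61.9²) = 574 Pa.
Lift = ΔP · A = 574 × 7.62 = 4380 N.

F ≈ 4.38 kN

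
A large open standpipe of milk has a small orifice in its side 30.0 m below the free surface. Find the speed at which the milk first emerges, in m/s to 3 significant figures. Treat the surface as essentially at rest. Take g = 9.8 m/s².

24.2 m/s

Bernoulli from surface to hole (P equal, v_surface ≈ 0): v = √(2gh) = √(2×9.8×30.0) = 24.2 m/s.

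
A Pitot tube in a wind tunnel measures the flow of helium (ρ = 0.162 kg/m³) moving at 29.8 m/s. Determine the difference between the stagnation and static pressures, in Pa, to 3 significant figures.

ΔP ≈ 71.9 Pa

The dynamic pressure equals the rise in static pressure at the stagnation point: ΔP = ½ρv².
ΔP = ½·0.162·29.8² = 71.9 Pa.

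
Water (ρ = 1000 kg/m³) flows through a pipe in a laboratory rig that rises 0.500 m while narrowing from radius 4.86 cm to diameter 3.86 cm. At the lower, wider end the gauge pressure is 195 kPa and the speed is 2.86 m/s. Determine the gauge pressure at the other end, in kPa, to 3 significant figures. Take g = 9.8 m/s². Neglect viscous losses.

Mass conservation (A₁v₁ = A₂v₂) gives v₂ = 2.86 × 74.2/11.7 = 18.1 m/s.
Applying Bernoulli between the two ends and solving for P₂: P₂ = P₁ + ½ρ(v₁² − v₂²) − ρgΔh.
P₂ = 195000 + ½·1000·(2.86² − 18.1²) − 1000·9.8·(+0.500) = 195000 + (-160000) − (4900) = 29700 Pa.

P₂ ≈ 29.7 kPa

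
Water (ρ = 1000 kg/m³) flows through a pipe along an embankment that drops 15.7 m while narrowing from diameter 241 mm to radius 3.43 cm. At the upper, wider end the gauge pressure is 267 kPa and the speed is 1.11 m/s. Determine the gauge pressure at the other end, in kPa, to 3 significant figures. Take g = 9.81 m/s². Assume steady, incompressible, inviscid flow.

Continuity gives A₁v₁ = A₂v₂, so v₂ = (456 cm²)/(37.0 cm²) × 1.11 m/s = 13.7 m/s.
Applying Bernoulli between the two ends and solving for P₂: P₂ = P₁ + ½ρ(v₁² − v₂²) − ρgΔh.
P₂ = 267000 + ½·1000·(1.11² − 13.7²) − 1000·9.81·(−15.7) = 267000 + (-93200) − (-154000) = 328000 Pa.

P₂ ≈ 328 kPa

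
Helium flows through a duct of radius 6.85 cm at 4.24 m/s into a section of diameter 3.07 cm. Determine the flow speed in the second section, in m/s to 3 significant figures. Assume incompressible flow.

v₂ ≈ 84.4 m/s

Continuity gives A₁v₁ = A₂v₂, so v₂ = (147 cm²)/(7.40 cm²) × 4.24 m/s = 84.4 m/s.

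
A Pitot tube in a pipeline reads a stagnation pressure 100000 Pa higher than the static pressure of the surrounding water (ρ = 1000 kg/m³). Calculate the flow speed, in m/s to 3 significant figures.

At the stagnation point the flow is brought to rest, so Bernoulli gives P_stag − P_static = ½ρv².
v = √(2ΔP/ρ) = √(2·100000/1000) = 14.1 m/s.

v ≈ 14.1 m/s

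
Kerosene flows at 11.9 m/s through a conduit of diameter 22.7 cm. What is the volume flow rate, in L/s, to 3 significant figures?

Q = 482 L/s

Q = A·v = 0.0405 m² × 11.9 m/s = 0.482 m³/s.
Converting: 0.482 m³/s × 1000 = 482 L/s.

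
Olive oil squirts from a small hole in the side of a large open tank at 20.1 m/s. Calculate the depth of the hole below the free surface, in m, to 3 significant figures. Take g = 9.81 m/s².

Inverting v = √(2gh) gives h = v² / 2g.
h = 20.1²/(2·9.81) = 404/19.62 = 20.6 m.

h ≈ 20.6 m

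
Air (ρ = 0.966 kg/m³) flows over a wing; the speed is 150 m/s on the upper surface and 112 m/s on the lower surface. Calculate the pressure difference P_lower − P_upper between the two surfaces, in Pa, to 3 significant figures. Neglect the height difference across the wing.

ΔP ≈ 4810 Pa

Bernoulli (same height): P_lower − P_upper = ½ρ(v_upper² − v_lower²).
ΔP = ½·0.966·(150² − 112²) = 4810 Pa.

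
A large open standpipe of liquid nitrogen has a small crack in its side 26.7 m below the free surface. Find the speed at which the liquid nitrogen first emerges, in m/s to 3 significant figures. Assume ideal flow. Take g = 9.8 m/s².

Torricelli's result v = √(2gh) gives v = √(2·9.8·26.7) = 22.9 m/s.

v = 22.9 m/s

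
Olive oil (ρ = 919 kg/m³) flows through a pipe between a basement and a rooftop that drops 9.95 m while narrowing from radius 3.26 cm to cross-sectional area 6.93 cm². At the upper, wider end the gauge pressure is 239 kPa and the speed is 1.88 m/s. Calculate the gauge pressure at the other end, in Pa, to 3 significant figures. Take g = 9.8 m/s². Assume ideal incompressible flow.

P₂ = 293000 Pa

Continuity gives A₁v₁ = A₂v₂, so v₂ = (33.4 cm²)/(6.93 cm²) × 1.88 m/s = 9.06 m/s.
Energy conservation along the streamline gives P₂ = P₁ − ½ρ(v₂² − v₁²) − ρg(h₂ − h₁).
P₂ = 239000 + ½·919·(1.88² − 9.06²) − 919·9.8·(−9.95) = 239000 + (-36100) − (-89600) = 293000 Pa.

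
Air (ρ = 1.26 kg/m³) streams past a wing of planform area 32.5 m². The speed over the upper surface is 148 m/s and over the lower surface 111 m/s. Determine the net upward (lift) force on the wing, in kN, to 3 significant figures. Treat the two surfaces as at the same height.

With equal heights on the two surfaces, Bernoulli gives P_lower − P_upper = ½ρ(v_upper² − v_lower²).
ΔP = ½·1.26·(148² − 111²) = 6040 Pa.
Lift = ΔP · A = 6040 × 32.5 = 196000 N.

F ≈ 196 kN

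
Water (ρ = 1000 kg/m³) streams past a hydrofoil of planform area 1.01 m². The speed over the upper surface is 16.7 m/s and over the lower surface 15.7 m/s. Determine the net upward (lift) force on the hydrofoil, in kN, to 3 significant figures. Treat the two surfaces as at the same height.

With equal heights on the two surfaces, Bernoulli gives P_lower − P_upper = ½ρ(v_upper² − v_lower²).
ΔP = ½·1000·(16.7² − 15.7²) = 16200 Pa.
Lift = ΔP · A = 16200 × 1.01 = 16400 N.

F ≈ 16.4 kN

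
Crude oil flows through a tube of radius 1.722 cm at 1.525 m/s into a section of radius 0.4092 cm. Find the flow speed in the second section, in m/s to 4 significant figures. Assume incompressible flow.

27.01 m/s

Continuity gives A₁v₁ = A₂v₂, so v₂ = (9.316 cm²)/(0.5260 cm²) × 1.525 m/s = 27.01 m/s.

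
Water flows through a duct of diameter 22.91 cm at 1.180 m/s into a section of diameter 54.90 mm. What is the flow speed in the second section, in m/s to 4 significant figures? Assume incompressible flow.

Mass conservation (A₁v₁ = A₂v₂) gives v₂ = 1.180 × 412.2/23.67 = 20.55 m/s.

20.55 m/s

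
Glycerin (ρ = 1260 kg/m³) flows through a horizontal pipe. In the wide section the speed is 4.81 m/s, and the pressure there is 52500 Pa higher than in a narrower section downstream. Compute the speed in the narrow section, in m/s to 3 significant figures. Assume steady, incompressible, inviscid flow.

Along the level pipe P + ½ρv² is conserved, hence v₂² = v₁² + 2(P₁ − P₂)/ρ.
v₂ = √(4.81² + 2·52500/1260) = √(23.1 + 83.3) = 10.3 m/s.

10.3 m/s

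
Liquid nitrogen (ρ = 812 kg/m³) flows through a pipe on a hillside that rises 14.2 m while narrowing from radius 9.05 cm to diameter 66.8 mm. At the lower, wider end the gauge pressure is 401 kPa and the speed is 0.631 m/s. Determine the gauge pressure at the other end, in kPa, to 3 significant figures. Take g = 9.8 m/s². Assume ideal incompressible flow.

279 kPa

The volume flow rate is constant, so v₂ = (A₁/A₂)v₁ = (257/35.0)·0.631 = 4.63 m/s.
Applying Bernoulli between the two ends and solving for P₂: P₂ = P₁ + ½ρ(v₁² − v₂²) − ρgΔh.
P₂ = 401000 + ½·812·(0.631² − 4.63²) − 812·9.8·(+14.2) = 401000 + (-8550) − (113000) = 279000 Pa.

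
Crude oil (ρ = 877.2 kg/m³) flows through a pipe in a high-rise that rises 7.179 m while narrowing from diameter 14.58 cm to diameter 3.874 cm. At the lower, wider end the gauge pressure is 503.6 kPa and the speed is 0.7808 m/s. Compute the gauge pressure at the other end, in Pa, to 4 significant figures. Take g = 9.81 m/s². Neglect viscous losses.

P₂ ≈ 388400 Pa

The volume flow rate is constant, so v₂ = (A₁/A₂)v₁ = (167.0/11.79)·0.7808 = 11.06 m/s.
Energy conservation along the streamline gives P₂ = P₁ − ½ρ(v₂² − v₁²) − ρg(h₂ − h₁).
P₂ = 503600 + ½·877.2·(0.7808² − 11.06²) − 877.2·9.81·(+7.179) = 503600 + (-53380) − (61780) = 388400 Pa.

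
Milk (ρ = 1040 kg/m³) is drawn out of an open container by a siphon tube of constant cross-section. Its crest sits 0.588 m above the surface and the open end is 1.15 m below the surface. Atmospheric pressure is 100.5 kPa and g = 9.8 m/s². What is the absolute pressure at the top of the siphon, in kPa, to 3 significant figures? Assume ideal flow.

P_top ≈ 82.8 kPa

The outlet speed comes from Torricelli: v = √(2g·1.15) = 4.75 m/s.
Continuity keeps v the same throughout the tube; from surface to crest, P_atm + 0 = P_top + ½ρv² + ρg·h_top.
P_top = 100500 − ½·1040·4.75² − 1040·9.8·0.588 = 82800 Pa.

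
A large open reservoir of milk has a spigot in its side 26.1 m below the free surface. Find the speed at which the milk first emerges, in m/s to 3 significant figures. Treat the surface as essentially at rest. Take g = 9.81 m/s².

v ≈ 22.6 m/s

The surface is effectively still and both ends are open, so ½v² = gh and v = √(2·9.81·26.1) = 22.6 m/s.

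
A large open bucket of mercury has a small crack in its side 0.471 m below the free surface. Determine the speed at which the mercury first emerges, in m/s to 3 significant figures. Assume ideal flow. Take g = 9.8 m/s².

Bernoulli from surface to hole (P equal, v_surface ≈ 0): v = √(2gh) = √(2×9.8×0.471) = 3.04 m/s.

v = 3.04 m/s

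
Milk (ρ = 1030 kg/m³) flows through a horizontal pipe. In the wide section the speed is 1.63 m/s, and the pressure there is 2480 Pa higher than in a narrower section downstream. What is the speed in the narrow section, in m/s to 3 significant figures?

Along the level pipe P + ½ρv² is conserved, hence v₂² = v₁² + 2(P₁ − P₂)/ρ.
v₂ = √(1.63² + 2·2480/1030) = √(2.66 + 4.82) = 2.73 m/s.

v₂ ≈ 2.73 m/s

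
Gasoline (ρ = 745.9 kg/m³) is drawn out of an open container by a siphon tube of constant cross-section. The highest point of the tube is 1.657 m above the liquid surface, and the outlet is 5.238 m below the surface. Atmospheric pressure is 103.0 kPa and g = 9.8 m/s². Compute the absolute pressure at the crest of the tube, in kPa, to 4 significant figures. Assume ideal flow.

Bernoulli surface→outlet gives ½v² = g·h_out, so v = √(2·9.8·5.238) = 10.13 m/s.
Continuity keeps v the same throughout the tube; from surface to crest, P_atm + 0 = P_top + ½ρv² + ρg·h_top.
P_top = 103000 − ½·745.9·10.13² − 745.9·9.8·1.657 = 52600 Pa.

P_top ≈ 52.60 kPa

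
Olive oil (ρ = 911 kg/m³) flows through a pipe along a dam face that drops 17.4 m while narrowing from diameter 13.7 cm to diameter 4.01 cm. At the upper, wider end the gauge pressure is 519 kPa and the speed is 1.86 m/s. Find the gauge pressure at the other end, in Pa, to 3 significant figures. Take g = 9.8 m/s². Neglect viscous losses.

Mass conservation (A₁v₁ = A₂v₂) gives v₂ = 1.86 × 147/12.6 = 21.7 m/s.
Energy conservation along the streamline gives P₂ = P₁ − ½ρ(v₂² − v₁²) − ρg(h₂ − h₁).
P₂ = 519000 + ½·911·(1.86² − 21.7²) − 911·9.8·(−17.4) = 519000 + (-213000) − (-155000) = 461000 Pa.

P₂ ≈ 461000 Pa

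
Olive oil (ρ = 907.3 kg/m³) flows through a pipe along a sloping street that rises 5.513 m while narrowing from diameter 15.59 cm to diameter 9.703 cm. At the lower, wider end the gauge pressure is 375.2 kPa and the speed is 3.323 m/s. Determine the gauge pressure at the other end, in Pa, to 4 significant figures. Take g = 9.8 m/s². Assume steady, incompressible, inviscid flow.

297800 Pa

By continuity, v₂ = v₁·A₁/A₂ = 3.323·(190.9/73.94) = 8.578 m/s.
Energy conservation along the streamline gives P₂ = P₁ − ½ρ(v₂² − v₁²) − ρg(h₂ − h₁).
P₂ = 375200 + ½·907.3·(3.323² − 8.578²) − 907.3·9.8·(+5.513) = 375200 + (-28370) − (49020) = 297800 Pa.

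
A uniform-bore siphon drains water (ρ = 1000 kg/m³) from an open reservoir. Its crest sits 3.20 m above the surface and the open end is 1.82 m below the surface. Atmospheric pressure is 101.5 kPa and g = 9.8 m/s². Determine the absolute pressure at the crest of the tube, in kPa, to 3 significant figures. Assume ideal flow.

The outlet speed comes from Torricelli: v = √(2g·1.82) = 5.97 m/s.
The bore is uniform, so the speed at the crest is the same v. Bernoulli surface→crest: P_atm = P_top + ½ρv² + ρg·h_top.
P_top = 101500 − ½·1000·5.97² − 1000·9.8·3.20 = 52300 Pa.

P_top ≈ 52.3 kPa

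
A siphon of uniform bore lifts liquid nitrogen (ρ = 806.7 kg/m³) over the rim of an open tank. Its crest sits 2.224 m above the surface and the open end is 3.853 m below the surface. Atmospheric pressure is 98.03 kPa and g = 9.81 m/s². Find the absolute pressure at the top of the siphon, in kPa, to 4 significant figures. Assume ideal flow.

P_top = 49.94 kPa

The outlet speed comes from Torricelli: v = √(2g·3.853) = 8.695 m/s.
The bore is uniform, so the speed at the crest is the same v. Bernoulli surface→crest: P_atm = P_top + ½ρv² + ρg·h_top.
P_top = 98030 − ½·806.7·8.695² − 806.7·9.81·2.224 = 49940 Pa.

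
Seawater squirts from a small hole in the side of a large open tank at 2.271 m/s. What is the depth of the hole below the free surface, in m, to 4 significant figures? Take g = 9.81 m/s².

0.2629 m

Torricelli: v = √(2gh), so h = v²/(2g).
h = 2.271²/(2·9.81) = 5.157/19.62 = 0.2629 m.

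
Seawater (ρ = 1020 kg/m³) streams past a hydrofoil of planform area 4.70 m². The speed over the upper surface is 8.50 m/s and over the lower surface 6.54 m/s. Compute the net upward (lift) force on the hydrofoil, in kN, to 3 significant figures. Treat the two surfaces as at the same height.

The faster flow above has the lower pressure; Bernoulli (same height) gives ΔP = ½ρ(v_up² − v_low²).
ΔP = ½·1020·(8.50² − 6.54²) = 15000 Pa.
Lift = ΔP · A = 15000 × 4.70 = 70700 N.

F ≈ 70.7 kN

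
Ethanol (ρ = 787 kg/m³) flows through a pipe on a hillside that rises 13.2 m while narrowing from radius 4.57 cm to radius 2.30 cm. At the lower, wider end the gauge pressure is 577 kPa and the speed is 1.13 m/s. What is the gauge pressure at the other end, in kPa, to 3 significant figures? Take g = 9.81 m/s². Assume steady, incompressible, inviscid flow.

Mass conservation (A₁v₁ = A₂v₂) gives v₂ = 1.13 × 65.6/16.6 = 4.46 m/s.
Energy conservation along the streamline gives P₂ = P₁ − ½ρ(v₂² − v₁²) − ρg(h₂ − h₁).
P₂ = 577000 + ½·787·(1.13² − 4.46²) − 787·9.81·(+13.2) = 577000 + (-7330) − (102000) = 468000 Pa.

P₂ ≈ 468 kPa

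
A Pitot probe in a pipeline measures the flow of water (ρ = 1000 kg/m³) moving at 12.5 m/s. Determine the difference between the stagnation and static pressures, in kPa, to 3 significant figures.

78.1 kPa

The dynamic pressure equals the rise in static pressure at the stagnation point: ΔP = ½ρv².
ΔP = ½·1000·12.5² = 78100 Pa.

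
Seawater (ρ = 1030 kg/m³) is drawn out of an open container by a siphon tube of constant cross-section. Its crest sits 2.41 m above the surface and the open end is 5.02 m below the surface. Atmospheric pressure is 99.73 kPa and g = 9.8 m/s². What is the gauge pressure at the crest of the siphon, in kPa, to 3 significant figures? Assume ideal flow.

Bernoulli surface→outlet gives ½v² = g·h_out, so v = √(2·9.8·5.02) = 9.92 m/s.
Continuity keeps v the same throughout the tube; from surface to crest, P_atm + 0 = P_top + ½ρv² + ρg·h_top.
P_top = 99730 − ½·1030·9.92² − 1030·9.8·2.41 = 24700 Pa. So P_gauge = P_top − P_atm = -75000 Pa.

-75.0 kPa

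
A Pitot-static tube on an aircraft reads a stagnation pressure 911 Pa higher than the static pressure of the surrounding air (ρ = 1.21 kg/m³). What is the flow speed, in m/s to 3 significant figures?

v = 38.8 m/s

At the stagnation point the flow is brought to rest, so Bernoulli gives P_stag − P_static = ½ρv².
v = √(2ΔP/ρ) = √(2·911/1.21) = 38.8 m/s.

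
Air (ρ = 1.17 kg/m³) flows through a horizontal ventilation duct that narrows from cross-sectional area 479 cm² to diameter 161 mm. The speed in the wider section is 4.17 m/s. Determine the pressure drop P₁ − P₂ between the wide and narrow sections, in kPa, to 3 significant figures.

0.0461 kPa

The volume flow rate is constant, so v₂ = (A₁/A₂)v₁ = (479/204)·4.17 = 9.81 m/s.
The pipe is horizontal, so Bernoulli reduces to P₁ + ½ρv₁² = P₂ + ½ρv₂².
P₁ − P₂ = ½·1.17·(9.81² − 4.17²) = ½·1.17·78.9 = 46.1 Pa.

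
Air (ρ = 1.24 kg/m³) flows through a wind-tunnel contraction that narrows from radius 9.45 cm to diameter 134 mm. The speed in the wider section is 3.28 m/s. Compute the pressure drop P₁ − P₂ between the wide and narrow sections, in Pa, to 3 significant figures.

ΔP = 19.7 Pa

By continuity, v₂ = v₁·A₁/A₂ = 3.28·(281/141) = 6.53 m/s.
The pipe is horizontal, so Bernoulli reduces to P₁ + ½ρv₁² = P₂ + ½ρv₂².
P₁ − P₂ = ½·1.24·(6.53² − 3.28²) = ½·1.24·31.8 = 19.7 Pa.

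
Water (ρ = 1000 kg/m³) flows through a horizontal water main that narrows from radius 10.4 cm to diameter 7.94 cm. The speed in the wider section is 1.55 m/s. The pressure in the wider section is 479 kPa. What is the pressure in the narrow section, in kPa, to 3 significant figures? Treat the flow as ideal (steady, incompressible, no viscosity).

P₂ ≈ 424 kPa

Continuity gives A₁v₁ = A₂v₂, so v₂ = (340 cm²)/(49.5 cm²) × 1.55 m/s = 10.6 m/s.
The pipe is horizontal, so Bernoulli reduces to P₁ + ½ρv₁² = P₂ + ½ρv₂².
P₂ = P₁ − ½ρ(v₂² − v₁²) = 479000 − ½·1000·(10.6² − 1.55²) = 479000 − 55400 = 424000 Pa.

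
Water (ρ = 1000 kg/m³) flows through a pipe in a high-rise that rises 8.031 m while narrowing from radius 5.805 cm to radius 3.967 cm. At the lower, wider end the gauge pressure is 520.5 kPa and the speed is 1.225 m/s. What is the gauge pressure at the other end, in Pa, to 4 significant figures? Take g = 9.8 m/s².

P₂ = 439100 Pa

Mass conservation (A₁v₁ = A₂v₂) gives v₂ = 1.225 × 105.9/49.44 = 2.623 m/s.
Energy conservation along the streamline gives P₂ = P₁ − ½ρ(v₂² − v₁²) − ρg(h₂ − h₁).
P₂ = 520500 + ½·1000·(1.225² − 2.623²) − 1000·9.8·(+8.031) = 520500 + (-2690) − (78700) = 439100 Pa.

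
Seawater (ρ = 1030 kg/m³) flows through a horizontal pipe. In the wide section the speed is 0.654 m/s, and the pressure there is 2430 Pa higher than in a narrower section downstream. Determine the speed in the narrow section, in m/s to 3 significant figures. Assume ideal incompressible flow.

v₂ ≈ 2.27 m/s

Horizontal Bernoulli: P₁ + ½ρv₁² = P₂ + ½ρv₂², so v₂² = v₁² + 2(P₁ − P₂)/ρ.
v₂ = √(0.654² + 2·2430/1030) = √(0.428 + 4.72) = 2.27 m/s.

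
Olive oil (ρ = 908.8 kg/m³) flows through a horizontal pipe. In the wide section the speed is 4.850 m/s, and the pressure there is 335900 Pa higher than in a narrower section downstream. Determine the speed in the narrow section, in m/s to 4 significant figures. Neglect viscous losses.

27.62 m/s

Horizontal Bernoulli: P₁ + ½ρv₁² = P₂ + ½ρv₂², so v₂² = v₁² + 2(P₁ − P₂)/ρ.
v₂ = √(4.850² + 2·335900/908.8) = √(23.52 + 739.2) = 27.62 m/s.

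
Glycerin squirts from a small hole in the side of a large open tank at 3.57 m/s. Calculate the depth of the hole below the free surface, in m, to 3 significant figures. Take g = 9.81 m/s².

Inverting v = √(2gh) gives h = v² / 2g.
h = 3.57²/(2·9.81) = 12.7/19.62 = 0.650 m.

h = 0.650 m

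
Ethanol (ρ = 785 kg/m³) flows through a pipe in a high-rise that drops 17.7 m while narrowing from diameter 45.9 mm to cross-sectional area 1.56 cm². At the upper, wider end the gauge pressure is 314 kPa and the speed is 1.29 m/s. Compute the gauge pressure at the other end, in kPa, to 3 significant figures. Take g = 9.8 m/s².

P₂ = 377 kPa

By continuity, v₂ = v₁·A₁/A₂ = 1.29·(16.5/1.56) = 13.7 m/s.
Bernoulli: P₁ + ½ρv₁² + ρg h₁ = P₂ + ½ρv₂² + ρg h₂, so P₂ = P₁ + ½ρ(v₁² − v₂²) − ρg(h₂ − h₁).
P₂ = 314000 + ½·785·(1.29² − 13.7²) − 785·9.8·(−17.7) = 314000 + (-72800) − (-136000) = 377000 Pa.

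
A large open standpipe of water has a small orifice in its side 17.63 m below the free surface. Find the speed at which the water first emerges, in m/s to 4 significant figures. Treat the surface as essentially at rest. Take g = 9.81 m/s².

18.60 m/s

With the surface at rest and both surface and jet at atmospheric pressure, Bernoulli gives ρg h = ½ρv², so v = √(2gh) = √(2·9.81·17.63) = 18.60 m/s.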